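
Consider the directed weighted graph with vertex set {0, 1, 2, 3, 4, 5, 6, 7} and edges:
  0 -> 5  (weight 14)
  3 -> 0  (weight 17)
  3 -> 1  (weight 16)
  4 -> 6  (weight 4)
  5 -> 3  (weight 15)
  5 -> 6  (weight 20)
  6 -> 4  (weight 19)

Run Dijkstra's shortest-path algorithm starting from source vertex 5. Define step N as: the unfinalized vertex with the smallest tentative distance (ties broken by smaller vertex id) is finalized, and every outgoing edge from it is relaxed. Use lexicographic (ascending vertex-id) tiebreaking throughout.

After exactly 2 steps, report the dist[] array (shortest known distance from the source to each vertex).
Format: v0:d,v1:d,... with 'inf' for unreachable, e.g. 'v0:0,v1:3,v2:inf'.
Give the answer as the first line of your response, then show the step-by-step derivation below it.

v0:32,v1:31,v2:inf,v3:15,v4:inf,v5:0,v6:20,v7:inf

step 1: dist = v0:inf,v1:inf,v2:inf,v3:15,v4:inf,v5:0,v6:20,v7:inf
step 2: dist = v0:32,v1:31,v2:inf,v3:15,v4:inf,v5:0,v6:20,v7:inf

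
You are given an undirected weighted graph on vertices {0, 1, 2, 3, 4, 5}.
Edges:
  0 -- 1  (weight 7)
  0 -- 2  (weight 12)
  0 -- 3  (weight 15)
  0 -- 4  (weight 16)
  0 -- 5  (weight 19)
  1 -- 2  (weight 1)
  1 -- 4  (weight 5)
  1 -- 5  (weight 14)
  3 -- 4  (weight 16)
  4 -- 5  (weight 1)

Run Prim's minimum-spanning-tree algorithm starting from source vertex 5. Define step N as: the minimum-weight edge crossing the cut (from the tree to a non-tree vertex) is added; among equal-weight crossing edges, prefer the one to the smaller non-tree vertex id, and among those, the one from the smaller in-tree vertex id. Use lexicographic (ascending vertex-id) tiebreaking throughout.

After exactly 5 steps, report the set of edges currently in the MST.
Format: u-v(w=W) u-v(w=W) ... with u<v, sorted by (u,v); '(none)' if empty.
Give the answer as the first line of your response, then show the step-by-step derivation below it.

0-1(w=7) 0-3(w=15) 1-2(w=1) 1-4(w=5) 4-5(w=1)

step 1: add edge 4-5 (w=1); MST = {4-5(w=1)}
step 2: add edge 1-4 (w=5); MST = {1-4(w=5) 4-5(w=1)}
step 3: add edge 1-2 (w=1); MST = {1-2(w=1) 1-4(w=5) 4-5(w=1)}
step 4: add edge 0-1 (w=7); MST = {0-1(w=7) 1-2(w=1) 1-4(w=5) 4-5(w=1)}
step 5: add edge 0-3 (w=15); MST = {0-1(w=7) 0-3(w=15) 1-2(w=1) 1-4(w=5) 4-5(w=1)}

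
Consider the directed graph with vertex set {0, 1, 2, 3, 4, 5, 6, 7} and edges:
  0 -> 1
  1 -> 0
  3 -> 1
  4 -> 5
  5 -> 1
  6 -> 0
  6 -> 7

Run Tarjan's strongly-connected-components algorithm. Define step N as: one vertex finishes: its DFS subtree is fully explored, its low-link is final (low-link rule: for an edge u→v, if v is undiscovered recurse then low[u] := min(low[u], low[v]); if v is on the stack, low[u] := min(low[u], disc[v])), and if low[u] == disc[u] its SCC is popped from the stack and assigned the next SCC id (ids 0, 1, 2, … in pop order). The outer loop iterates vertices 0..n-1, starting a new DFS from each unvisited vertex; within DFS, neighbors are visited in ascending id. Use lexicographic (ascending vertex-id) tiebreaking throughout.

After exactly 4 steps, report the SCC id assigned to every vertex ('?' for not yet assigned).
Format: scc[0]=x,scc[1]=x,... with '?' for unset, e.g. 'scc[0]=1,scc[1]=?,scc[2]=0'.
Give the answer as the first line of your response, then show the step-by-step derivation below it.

scc[0]=0,scc[1]=0,scc[2]=1,scc[3]=2,scc[4]=?,scc[5]=?,scc[6]=?,scc[7]=?

step 1: low=(low[0]=0,low[1]=0,low[2]=?,low[3]=?,low[4]=?,low[5]=?,low[6]=?,low[7]=?); scc=(scc[0]=?,scc[1]=?,scc[2]=?,scc[3]=?,scc[4]=?,scc[5]=?,scc[6]=?,scc[7]=?)
step 2: low=(low[0]=0,low[1]=0,low[2]=?,low[3]=?,low[4]=?,low[5]=?,low[6]=?,low[7]=?); scc=(scc[0]=0,scc[1]=0,scc[2]=?,scc[3]=?,scc[4]=?,scc[5]=?,scc[6]=?,scc[7]=?)
step 3: low=(low[0]=0,low[1]=0,low[2]=2,low[3]=?,low[4]=?,low[5]=?,low[6]=?,low[7]=?); scc=(scc[0]=0,scc[1]=0,scc[2]=1,scc[3]=?,scc[4]=?,scc[5]=?,scc[6]=?,scc[7]=?)
step 4: low=(low[0]=0,low[1]=0,low[2]=2,low[3]=3,low[4]=?,low[5]=?,low[6]=?,low[7]=?); scc=(scc[0]=0,scc[1]=0,scc[2]=1,scc[3]=2,scc[4]=?,scc[5]=?,scc[6]=?,scc[7]=?)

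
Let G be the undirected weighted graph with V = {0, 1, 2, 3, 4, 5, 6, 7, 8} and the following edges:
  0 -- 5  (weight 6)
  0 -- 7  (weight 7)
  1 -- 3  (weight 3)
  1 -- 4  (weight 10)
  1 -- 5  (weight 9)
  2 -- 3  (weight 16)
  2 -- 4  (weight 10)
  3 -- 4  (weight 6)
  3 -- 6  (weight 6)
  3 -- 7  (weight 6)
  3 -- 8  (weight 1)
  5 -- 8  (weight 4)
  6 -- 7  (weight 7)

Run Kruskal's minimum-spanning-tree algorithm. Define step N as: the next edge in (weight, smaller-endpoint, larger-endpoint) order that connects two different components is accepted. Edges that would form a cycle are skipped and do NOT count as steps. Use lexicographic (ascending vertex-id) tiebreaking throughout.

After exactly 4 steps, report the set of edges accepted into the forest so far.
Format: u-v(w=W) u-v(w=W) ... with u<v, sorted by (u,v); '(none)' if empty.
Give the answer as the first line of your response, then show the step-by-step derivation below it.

0-5(w=6) 1-3(w=3) 3-8(w=1) 5-8(w=4)

step 1: add edge 3-8 (w=1); MST = {3-8(w=1)}
step 2: add edge 1-3 (w=3); MST = {1-3(w=3) 3-8(w=1)}
step 3: add edge 5-8 (w=4); MST = {1-3(w=3) 3-8(w=1) 5-8(w=4)}
step 4: add edge 0-5 (w=6); MST = {0-5(w=6) 1-3(w=3) 3-8(w=1) 5-8(w=4)}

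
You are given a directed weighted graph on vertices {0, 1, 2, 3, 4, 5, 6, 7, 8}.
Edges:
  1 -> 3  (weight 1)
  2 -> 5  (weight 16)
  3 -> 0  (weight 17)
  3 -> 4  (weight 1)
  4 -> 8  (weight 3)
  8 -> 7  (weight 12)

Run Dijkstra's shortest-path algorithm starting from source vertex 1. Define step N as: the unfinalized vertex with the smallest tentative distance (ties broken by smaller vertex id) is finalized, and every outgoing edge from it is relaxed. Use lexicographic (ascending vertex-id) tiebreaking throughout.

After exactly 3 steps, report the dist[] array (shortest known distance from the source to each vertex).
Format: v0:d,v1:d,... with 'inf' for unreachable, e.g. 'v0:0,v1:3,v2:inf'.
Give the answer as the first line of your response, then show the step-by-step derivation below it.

v0:18,v1:0,v2:inf,v3:1,v4:2,v5:inf,v6:inf,v7:inf,v8:5

step 1: dist = v0:inf,v1:0,v2:inf,v3:1,v4:inf,v5:inf,v6:inf,v7:inf,v8:inf
step 2: dist = v0:18,v1:0,v2:inf,v3:1,v4:2,v5:inf,v6:inf,v7:inf,v8:inf
step 3: dist = v0:18,v1:0,v2:inf,v3:1,v4:2,v5:inf,v6:inf,v7:inf,v8:5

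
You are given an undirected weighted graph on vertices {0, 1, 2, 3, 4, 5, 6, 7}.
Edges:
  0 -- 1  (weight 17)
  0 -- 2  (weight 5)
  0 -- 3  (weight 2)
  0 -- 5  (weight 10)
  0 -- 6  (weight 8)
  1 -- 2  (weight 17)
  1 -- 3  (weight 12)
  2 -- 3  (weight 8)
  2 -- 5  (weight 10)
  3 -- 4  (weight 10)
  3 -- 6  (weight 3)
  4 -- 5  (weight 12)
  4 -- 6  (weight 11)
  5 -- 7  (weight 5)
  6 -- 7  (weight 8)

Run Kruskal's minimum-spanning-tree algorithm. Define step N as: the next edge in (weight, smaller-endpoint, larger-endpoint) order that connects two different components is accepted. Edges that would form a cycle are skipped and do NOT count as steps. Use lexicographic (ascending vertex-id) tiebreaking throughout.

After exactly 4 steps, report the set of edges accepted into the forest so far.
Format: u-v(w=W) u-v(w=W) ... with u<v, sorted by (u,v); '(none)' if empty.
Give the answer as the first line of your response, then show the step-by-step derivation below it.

0-2(w=5) 0-3(w=2) 3-6(w=3) 5-7(w=5)

step 1: add edge 0-3 (w=2); MST = {0-3(w=2)}
step 2: add edge 3-6 (w=3); MST = {0-3(w=2) 3-6(w=3)}
step 3: add edge 0-2 (w=5); MST = {0-2(w=5) 0-3(w=2) 3-6(w=3)}
step 4: add edge 5-7 (w=5); MST = {0-2(w=5) 0-3(w=2) 3-6(w=3) 5-7(w=5)}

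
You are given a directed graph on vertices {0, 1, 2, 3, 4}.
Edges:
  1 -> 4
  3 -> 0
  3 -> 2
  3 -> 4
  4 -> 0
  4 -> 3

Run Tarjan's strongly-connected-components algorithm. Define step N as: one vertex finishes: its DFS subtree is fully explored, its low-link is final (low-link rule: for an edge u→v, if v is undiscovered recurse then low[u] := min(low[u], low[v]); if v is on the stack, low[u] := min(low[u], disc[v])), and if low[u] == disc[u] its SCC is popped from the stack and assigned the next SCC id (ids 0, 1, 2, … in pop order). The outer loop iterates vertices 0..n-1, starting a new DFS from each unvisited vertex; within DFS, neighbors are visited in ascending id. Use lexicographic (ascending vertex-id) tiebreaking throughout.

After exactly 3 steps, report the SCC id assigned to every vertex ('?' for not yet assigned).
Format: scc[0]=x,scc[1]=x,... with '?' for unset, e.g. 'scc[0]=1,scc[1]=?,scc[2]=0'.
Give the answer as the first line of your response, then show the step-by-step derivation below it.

scc[0]=0,scc[1]=?,scc[2]=1,scc[3]=?,scc[4]=?

step 1: low=(low[0]=0,low[1]=?,low[2]=?,low[3]=?,low[4]=?); scc=(scc[0]=0,scc[1]=?,scc[2]=?,scc[3]=?,scc[4]=?)
step 2: low=(low[0]=0,low[1]=1,low[2]=4,low[3]=3,low[4]=2); scc=(scc[0]=0,scc[1]=?,scc[2]=1,scc[3]=?,scc[4]=?)
step 3: low=(low[0]=0,low[1]=1,low[2]=4,low[3]=2,low[4]=2); scc=(scc[0]=0,scc[1]=?,scc[2]=1,scc[3]=?,scc[4]=?)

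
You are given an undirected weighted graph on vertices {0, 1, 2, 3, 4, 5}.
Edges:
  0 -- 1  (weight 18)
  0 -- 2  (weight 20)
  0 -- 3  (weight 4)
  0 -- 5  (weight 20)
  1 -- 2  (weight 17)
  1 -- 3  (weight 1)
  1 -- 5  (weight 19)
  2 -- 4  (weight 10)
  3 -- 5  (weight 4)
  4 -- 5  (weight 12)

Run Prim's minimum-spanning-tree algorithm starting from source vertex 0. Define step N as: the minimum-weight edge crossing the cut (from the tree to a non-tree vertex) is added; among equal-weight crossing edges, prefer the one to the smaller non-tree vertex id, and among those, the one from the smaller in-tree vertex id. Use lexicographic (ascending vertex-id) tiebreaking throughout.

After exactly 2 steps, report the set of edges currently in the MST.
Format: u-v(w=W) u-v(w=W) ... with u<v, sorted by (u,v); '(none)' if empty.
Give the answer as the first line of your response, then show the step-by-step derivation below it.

0-3(w=4) 1-3(w=1)

step 1: add edge 0-3 (w=4); MST = {0-3(w=4)}
step 2: add edge 1-3 (w=1); MST = {0-3(w=4) 1-3(w=1)}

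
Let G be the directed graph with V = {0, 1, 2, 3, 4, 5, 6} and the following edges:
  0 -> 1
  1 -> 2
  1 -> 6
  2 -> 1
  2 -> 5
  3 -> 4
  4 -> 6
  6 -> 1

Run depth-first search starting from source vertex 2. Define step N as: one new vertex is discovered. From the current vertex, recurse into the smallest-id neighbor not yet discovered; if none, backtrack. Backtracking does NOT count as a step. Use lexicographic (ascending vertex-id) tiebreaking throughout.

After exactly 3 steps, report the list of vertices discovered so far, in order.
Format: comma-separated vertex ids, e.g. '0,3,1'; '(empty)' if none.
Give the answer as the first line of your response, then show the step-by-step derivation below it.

2,1,6

step 1: discover 2; path=2; order=2
step 2: discover 1; path=2>1; order=2,1
step 3: discover 6; path=2>1>6; order=2,1,6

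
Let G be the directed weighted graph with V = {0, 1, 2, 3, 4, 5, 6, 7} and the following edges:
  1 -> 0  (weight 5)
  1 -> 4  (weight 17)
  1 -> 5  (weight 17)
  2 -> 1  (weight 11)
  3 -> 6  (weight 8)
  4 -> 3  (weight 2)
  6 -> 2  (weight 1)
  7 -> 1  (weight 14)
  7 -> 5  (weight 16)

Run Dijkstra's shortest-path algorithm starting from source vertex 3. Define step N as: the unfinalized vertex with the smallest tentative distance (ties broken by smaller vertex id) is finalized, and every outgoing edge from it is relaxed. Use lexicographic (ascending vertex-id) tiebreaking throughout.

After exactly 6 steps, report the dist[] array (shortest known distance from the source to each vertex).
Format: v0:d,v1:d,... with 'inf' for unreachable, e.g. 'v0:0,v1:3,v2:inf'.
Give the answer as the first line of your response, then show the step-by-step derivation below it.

v0:25,v1:20,v2:9,v3:0,v4:37,v5:37,v6:8,v7:inf

step 1: dist = v0:inf,v1:inf,v2:inf,v3:0,v4:inf,v5:inf,v6:8,v7:inf
step 2: dist = v0:inf,v1:inf,v2:9,v3:0,v4:inf,v5:inf,v6:8,v7:inf
step 3: dist = v0:inf,v1:20,v2:9,v3:0,v4:inf,v5:inf,v6:8,v7:inf
step 4: dist = v0:25,v1:20,v2:9,v3:0,v4:37,v5:37,v6:8,v7:inf
step 5: dist = v0:25,v1:20,v2:9,v3:0,v4:37,v5:37,v6:8,v7:inf
step 6: dist = v0:25,v1:20,v2:9,v3:0,v4:37,v5:37,v6:8,v7:inf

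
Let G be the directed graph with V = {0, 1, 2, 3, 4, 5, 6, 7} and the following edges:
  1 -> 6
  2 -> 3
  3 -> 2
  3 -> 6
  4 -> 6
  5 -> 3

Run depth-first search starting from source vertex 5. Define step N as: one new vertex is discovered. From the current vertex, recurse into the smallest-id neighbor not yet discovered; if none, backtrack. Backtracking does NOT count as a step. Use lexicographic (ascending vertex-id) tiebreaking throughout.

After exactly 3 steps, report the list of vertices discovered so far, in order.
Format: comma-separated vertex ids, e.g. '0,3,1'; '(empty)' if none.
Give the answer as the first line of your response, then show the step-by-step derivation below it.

5,3,2

step 1: discover 5; path=5; order=5
step 2: discover 3; path=5>3; order=5,3
step 3: discover 2; path=5>3>2; order=5,3,2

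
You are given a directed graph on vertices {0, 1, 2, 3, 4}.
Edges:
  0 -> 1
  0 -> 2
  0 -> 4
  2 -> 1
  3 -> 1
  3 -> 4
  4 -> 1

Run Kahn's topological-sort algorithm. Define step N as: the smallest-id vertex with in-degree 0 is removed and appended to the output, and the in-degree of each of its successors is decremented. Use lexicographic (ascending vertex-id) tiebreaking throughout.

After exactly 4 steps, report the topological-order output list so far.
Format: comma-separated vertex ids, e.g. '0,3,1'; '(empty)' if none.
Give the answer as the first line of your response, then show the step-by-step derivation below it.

0,2,3,4

step 1: output 0; order=[0]; indeg=(0,3,0,0,1)
step 2: output 2; order=[0,2]; indeg=(0,2,0,0,1)
step 3: output 3; order=[0,2,3]; indeg=(0,1,0,0,0)
step 4: output 4; order=[0,2,3,4]; indeg=(0,0,0,0,0)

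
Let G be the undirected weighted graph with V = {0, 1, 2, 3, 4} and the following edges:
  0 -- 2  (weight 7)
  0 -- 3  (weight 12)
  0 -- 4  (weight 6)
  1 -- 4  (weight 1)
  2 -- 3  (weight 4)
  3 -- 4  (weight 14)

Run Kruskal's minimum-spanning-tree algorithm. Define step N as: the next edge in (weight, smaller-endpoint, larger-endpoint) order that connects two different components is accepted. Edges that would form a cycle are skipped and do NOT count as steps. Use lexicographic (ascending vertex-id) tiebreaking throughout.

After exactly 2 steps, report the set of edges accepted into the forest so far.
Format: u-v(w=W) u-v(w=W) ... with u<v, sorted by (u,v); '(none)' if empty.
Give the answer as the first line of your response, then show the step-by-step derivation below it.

1-4(w=1) 2-3(w=4)

step 1: add edge 1-4 (w=1); MST = {1-4(w=1)}
step 2: add edge 2-3 (w=4); MST = {1-4(w=1) 2-3(w=4)}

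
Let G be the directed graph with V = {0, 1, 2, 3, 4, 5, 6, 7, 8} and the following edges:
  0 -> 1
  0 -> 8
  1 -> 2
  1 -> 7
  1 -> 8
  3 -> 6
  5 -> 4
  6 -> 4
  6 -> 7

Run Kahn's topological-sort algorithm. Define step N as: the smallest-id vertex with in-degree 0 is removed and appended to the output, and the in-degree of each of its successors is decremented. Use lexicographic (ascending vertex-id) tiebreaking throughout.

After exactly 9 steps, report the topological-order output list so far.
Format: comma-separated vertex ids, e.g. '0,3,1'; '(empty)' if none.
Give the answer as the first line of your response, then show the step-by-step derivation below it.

0,1,2,3,5,6,4,7,8

step 1: output 0; order=[0]; indeg=(0,0,1,0,2,0,1,2,1)
step 2: output 1; order=[0,1]; indeg=(0,0,0,0,2,0,1,1,0)
step 3: output 2; order=[0,1,2]; indeg=(0,0,0,0,2,0,1,1,0)
step 4: output 3; order=[0,1,2,3]; indeg=(0,0,0,0,2,0,0,1,0)
step 5: output 5; order=[0,1,2,3,5]; indeg=(0,0,0,0,1,0,0,1,0)
step 6: output 6; order=[0,1,2,3,5,6]; indeg=(0,0,0,0,0,0,0,0,0)
step 7: output 4; order=[0,1,2,3,5,6,4]; indeg=(0,0,0,0,0,0,0,0,0)
step 8: output 7; order=[0,1,2,3,5,6,4,7]; indeg=(0,0,0,0,0,0,0,0,0)
step 9: output 8; order=[0,1,2,3,5,6,4,7,8]; indeg=(0,0,0,0,0,0,0,0,0)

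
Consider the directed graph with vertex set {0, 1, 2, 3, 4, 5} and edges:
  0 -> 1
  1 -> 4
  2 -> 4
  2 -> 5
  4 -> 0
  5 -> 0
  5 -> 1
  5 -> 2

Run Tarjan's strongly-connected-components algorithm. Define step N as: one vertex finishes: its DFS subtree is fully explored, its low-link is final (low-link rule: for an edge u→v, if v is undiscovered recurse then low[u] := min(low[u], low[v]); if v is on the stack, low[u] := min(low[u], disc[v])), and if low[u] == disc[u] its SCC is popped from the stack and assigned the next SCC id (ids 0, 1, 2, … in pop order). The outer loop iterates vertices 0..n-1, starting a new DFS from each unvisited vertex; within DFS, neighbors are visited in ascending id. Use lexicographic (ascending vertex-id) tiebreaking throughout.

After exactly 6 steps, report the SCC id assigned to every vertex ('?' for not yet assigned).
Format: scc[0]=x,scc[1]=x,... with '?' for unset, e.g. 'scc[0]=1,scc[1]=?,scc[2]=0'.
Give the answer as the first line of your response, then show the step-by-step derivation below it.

scc[0]=0,scc[1]=0,scc[2]=1,scc[3]=2,scc[4]=0,scc[5]=1

step 1: low=(low[0]=0,low[1]=1,low[2]=?,low[3]=?,low[4]=0,low[5]=?); scc=(scc[0]=?,scc[1]=?,scc[2]=?,scc[3]=?,scc[4]=?,scc[5]=?)
step 2: low=(low[0]=0,low[1]=0,low[2]=?,low[3]=?,low[4]=0,low[5]=?); scc=(scc[0]=?,scc[1]=?,scc[2]=?,scc[3]=?,scc[4]=?,scc[5]=?)
step 3: low=(low[0]=0,low[1]=0,low[2]=?,low[3]=?,low[4]=0,low[5]=?); scc=(scc[0]=0,scc[1]=0,scc[2]=?,scc[3]=?,scc[4]=0,scc[5]=?)
step 4: low=(low[0]=0,low[1]=0,low[2]=3,low[3]=?,low[4]=0,low[5]=3); scc=(scc[0]=0,scc[1]=0,scc[2]=?,scc[3]=?,scc[4]=0,scc[5]=?)
step 5: low=(low[0]=0,low[1]=0,low[2]=3,low[3]=?,low[4]=0,low[5]=3); scc=(scc[0]=0,scc[1]=0,scc[2]=1,scc[3]=?,scc[4]=0,scc[5]=1)
step 6: low=(low[0]=0,low[1]=0,low[2]=3,low[3]=5,low[4]=0,low[5]=3); scc=(scc[0]=0,scc[1]=0,scc[2]=1,scc[3]=2,scc[4]=0,scc[5]=1)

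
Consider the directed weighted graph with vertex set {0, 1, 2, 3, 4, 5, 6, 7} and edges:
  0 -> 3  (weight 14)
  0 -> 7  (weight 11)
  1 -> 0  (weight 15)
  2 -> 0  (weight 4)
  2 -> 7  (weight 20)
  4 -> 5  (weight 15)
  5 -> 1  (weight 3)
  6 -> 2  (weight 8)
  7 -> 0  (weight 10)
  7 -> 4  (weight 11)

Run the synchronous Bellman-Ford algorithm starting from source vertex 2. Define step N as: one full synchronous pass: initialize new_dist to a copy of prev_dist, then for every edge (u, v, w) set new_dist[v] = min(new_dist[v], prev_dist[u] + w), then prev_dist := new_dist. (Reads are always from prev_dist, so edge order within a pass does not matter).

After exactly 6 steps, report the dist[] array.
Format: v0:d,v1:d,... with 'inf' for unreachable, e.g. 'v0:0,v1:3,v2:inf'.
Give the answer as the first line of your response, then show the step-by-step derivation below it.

v0:4,v1:44,v2:0,v3:18,v4:26,v5:41,v6:inf,v7:15

step 1: dist = v0:4,v1:inf,v2:0,v3:inf,v4:inf,v5:inf,v6:inf,v7:20
step 2: dist = v0:4,v1:inf,v2:0,v3:18,v4:31,v5:inf,v6:inf,v7:15
step 3: dist = v0:4,v1:inf,v2:0,v3:18,v4:26,v5:46,v6:inf,v7:15
step 4: dist = v0:4,v1:49,v2:0,v3:18,v4:26,v5:41,v6:inf,v7:15
step 5: dist = v0:4,v1:44,v2:0,v3:18,v4:26,v5:41,v6:inf,v7:15
step 6: dist = v0:4,v1:44,v2:0,v3:18,v4:26,v5:41,v6:inf,v7:15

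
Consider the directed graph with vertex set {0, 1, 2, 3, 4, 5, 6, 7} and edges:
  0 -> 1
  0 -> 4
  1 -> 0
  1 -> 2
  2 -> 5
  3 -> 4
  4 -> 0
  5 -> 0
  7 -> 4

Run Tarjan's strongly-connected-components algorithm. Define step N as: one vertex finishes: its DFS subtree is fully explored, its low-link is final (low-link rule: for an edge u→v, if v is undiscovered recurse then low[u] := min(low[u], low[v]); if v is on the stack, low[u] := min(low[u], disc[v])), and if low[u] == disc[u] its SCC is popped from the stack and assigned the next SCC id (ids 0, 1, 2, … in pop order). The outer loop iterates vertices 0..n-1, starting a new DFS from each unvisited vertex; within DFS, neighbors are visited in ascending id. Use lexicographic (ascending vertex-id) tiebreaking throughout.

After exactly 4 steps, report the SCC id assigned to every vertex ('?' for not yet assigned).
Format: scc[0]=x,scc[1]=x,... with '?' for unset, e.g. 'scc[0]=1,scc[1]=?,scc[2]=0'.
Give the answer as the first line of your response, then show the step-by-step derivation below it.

scc[0]=?,scc[1]=?,scc[2]=?,scc[3]=?,scc[4]=?,scc[5]=?,scc[6]=?,scc[7]=?

step 1: low=(low[0]=0,low[1]=0,low[2]=2,low[3]=?,low[4]=?,low[5]=0,low[6]=?,low[7]=?); scc=(scc[0]=?,scc[1]=?,scc[2]=?,scc[3]=?,scc[4]=?,scc[5]=?,scc[6]=?,scc[7]=?)
step 2: low=(low[0]=0,low[1]=0,low[2]=0,low[3]=?,low[4]=?,low[5]=0,low[6]=?,low[7]=?); scc=(scc[0]=?,scc[1]=?,scc[2]=?,scc[3]=?,scc[4]=?,scc[5]=?,scc[6]=?,scc[7]=?)
step 3: low=(low[0]=0,low[1]=0,low[2]=0,low[3]=?,low[4]=?,low[5]=0,low[6]=?,low[7]=?); scc=(scc[0]=?,scc[1]=?,scc[2]=?,scc[3]=?,scc[4]=?,scc[5]=?,scc[6]=?,scc[7]=?)
step 4: low=(low[0]=0,low[1]=0,low[2]=0,low[3]=?,low[4]=0,low[5]=0,low[6]=?,low[7]=?); scc=(scc[0]=?,scc[1]=?,scc[2]=?,scc[3]=?,scc[4]=?,scc[5]=?,scc[6]=?,scc[7]=?)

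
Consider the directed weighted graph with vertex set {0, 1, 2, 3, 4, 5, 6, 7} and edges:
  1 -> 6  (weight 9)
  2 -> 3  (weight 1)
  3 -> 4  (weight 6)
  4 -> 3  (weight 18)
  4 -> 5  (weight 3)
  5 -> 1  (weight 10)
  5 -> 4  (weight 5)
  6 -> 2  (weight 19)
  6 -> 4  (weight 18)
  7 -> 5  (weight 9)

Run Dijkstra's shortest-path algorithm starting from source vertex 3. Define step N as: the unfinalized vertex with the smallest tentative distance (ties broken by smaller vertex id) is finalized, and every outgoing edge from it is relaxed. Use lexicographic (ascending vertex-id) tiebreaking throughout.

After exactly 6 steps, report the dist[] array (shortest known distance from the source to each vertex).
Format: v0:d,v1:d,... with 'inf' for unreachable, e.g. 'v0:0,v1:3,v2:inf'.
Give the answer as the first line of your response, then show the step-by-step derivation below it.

v0:inf,v1:19,v2:47,v3:0,v4:6,v5:9,v6:28,v7:inf

step 1: dist = v0:inf,v1:inf,v2:inf,v3:0,v4:6,v5:inf,v6:inf,v7:inf
step 2: dist = v0:inf,v1:inf,v2:inf,v3:0,v4:6,v5:9,v6:inf,v7:inf
step 3: dist = v0:inf,v1:19,v2:inf,v3:0,v4:6,v5:9,v6:inf,v7:inf
step 4: dist = v0:inf,v1:19,v2:inf,v3:0,v4:6,v5:9,v6:28,v7:inf
step 5: dist = v0:inf,v1:19,v2:47,v3:0,v4:6,v5:9,v6:28,v7:inf
step 6: dist = v0:inf,v1:19,v2:47,v3:0,v4:6,v5:9,v6:28,v7:inf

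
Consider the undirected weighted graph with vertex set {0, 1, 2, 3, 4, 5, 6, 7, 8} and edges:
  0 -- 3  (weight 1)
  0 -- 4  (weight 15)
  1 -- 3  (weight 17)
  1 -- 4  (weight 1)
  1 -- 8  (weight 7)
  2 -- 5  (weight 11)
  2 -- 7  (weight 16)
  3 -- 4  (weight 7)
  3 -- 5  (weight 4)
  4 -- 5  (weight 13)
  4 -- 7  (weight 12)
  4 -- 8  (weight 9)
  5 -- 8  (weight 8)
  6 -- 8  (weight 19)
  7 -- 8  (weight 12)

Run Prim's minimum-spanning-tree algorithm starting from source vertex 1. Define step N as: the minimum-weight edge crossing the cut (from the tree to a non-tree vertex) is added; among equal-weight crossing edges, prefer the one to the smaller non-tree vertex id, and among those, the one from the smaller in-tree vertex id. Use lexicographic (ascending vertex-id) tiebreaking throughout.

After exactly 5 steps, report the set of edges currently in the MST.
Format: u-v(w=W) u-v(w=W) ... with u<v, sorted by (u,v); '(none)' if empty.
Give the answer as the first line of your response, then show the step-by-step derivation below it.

0-3(w=1) 1-4(w=1) 1-8(w=7) 3-4(w=7) 3-5(w=4)

step 1: add edge 1-4 (w=1); MST = {1-4(w=1)}
step 2: add edge 3-4 (w=7); MST = {1-4(w=1) 3-4(w=7)}
step 3: add edge 0-3 (w=1); MST = {0-3(w=1) 1-4(w=1) 3-4(w=7)}
step 4: add edge 3-5 (w=4); MST = {0-3(w=1) 1-4(w=1) 3-4(w=7) 3-5(w=4)}
step 5: add edge 1-8 (w=7); MST = {0-3(w=1) 1-4(w=1) 1-8(w=7) 3-4(w=7) 3-5(w=4)}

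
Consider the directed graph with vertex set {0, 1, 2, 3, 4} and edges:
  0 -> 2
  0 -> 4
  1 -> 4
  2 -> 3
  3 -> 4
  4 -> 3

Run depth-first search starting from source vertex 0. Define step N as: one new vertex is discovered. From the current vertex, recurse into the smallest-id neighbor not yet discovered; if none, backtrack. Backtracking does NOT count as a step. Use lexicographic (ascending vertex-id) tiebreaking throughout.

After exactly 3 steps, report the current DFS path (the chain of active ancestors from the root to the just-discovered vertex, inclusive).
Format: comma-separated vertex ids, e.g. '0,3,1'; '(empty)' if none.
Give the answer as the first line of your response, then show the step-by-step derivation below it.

0,2,3

step 1: discover 0; path=0; order=0
step 2: discover 2; path=0>2; order=0,2
step 3: discover 3; path=0>2>3; order=0,2,3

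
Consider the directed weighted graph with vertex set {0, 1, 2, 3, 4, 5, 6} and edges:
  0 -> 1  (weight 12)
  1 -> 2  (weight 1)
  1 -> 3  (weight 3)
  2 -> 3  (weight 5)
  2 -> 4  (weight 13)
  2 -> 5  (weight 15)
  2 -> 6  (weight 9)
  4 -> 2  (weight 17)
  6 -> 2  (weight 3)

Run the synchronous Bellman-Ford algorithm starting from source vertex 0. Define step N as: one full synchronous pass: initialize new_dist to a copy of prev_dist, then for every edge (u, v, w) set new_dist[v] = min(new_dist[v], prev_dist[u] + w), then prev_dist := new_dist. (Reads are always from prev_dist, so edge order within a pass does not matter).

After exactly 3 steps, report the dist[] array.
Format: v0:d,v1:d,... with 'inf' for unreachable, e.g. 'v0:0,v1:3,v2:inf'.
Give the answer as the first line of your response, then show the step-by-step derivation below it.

v0:0,v1:12,v2:13,v3:15,v4:26,v5:28,v6:22

step 1: dist = v0:0,v1:12,v2:inf,v3:inf,v4:inf,v5:inf,v6:inf
step 2: dist = v0:0,v1:12,v2:13,v3:15,v4:inf,v5:inf,v6:inf
step 3: dist = v0:0,v1:12,v2:13,v3:15,v4:26,v5:28,v6:22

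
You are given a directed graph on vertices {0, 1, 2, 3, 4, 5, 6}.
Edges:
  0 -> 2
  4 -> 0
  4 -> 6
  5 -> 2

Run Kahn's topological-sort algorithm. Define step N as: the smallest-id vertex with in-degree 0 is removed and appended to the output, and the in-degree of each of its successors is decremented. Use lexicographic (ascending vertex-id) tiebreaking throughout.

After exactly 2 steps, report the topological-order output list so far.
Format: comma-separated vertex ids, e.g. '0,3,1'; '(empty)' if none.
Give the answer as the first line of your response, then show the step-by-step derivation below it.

1,3

step 1: output 1; order=[1]; indeg=(1,0,2,0,0,0,1)
step 2: output 3; order=[1,3]; indeg=(1,0,2,0,0,0,1)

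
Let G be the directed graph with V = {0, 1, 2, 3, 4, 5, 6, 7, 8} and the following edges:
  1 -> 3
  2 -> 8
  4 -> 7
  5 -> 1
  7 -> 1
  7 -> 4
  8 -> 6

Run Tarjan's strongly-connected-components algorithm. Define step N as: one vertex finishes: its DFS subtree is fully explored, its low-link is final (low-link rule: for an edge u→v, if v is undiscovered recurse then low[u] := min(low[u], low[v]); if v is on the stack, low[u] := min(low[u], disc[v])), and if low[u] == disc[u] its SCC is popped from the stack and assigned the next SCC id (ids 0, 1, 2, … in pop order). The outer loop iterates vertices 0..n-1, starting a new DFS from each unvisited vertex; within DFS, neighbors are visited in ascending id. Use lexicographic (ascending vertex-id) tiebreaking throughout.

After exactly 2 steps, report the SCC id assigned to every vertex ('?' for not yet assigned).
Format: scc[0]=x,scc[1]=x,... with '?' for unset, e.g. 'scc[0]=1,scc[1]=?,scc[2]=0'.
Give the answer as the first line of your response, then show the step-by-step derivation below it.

scc[0]=0,scc[1]=?,scc[2]=?,scc[3]=1,scc[4]=?,scc[5]=?,scc[6]=?,scc[7]=?,scc[8]=?

step 1: low=(low[0]=0,low[1]=?,low[2]=?,low[3]=?,low[4]=?,low[5]=?,low[6]=?,low[7]=?,low[8]=?); scc=(scc[0]=0,scc[1]=?,scc[2]=?,scc[3]=?,scc[4]=?,scc[5]=?,scc[6]=?,scc[7]=?,scc[8]=?)
step 2: low=(low[0]=0,low[1]=1,low[2]=?,low[3]=2,low[4]=?,low[5]=?,low[6]=?,low[7]=?,low[8]=?); scc=(scc[0]=0,scc[1]=?,scc[2]=?,scc[3]=1,scc[4]=?,scc[5]=?,scc[6]=?,scc[7]=?,scc[8]=?)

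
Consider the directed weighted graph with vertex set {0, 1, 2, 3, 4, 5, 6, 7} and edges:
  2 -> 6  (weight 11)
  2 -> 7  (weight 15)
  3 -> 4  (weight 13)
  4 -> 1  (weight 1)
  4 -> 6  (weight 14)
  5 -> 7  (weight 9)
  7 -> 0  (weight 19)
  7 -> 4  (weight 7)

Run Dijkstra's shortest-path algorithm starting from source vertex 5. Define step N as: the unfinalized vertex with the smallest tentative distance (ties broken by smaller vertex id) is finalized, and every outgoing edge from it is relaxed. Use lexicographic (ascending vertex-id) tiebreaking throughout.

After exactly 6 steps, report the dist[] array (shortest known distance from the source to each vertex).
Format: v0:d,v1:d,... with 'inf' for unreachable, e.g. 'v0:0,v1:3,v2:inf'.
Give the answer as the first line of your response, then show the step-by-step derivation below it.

v0:28,v1:17,v2:inf,v3:inf,v4:16,v5:0,v6:30,v7:9

step 1: dist = v0:inf,v1:inf,v2:inf,v3:inf,v4:inf,v5:0,v6:inf,v7:9
step 2: dist = v0:28,v1:inf,v2:inf,v3:inf,v4:16,v5:0,v6:inf,v7:9
step 3: dist = v0:28,v1:17,v2:inf,v3:inf,v4:16,v5:0,v6:30,v7:9
step 4: dist = v0:28,v1:17,v2:inf,v3:inf,v4:16,v5:0,v6:30,v7:9
step 5: dist = v0:28,v1:17,v2:inf,v3:inf,v4:16,v5:0,v6:30,v7:9
step 6: dist = v0:28,v1:17,v2:inf,v3:inf,v4:16,v5:0,v6:30,v7:9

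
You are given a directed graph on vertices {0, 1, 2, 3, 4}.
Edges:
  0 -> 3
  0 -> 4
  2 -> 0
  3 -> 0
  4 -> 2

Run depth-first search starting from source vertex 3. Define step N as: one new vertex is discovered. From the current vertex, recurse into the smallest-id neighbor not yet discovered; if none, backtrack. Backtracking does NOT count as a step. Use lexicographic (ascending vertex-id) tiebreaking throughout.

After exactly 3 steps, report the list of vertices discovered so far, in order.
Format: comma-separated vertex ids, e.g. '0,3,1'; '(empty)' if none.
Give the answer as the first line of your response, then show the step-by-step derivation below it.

3,0,4

step 1: discover 3; path=3; order=3
step 2: discover 0; path=3>0; order=3,0
step 3: discover 4; path=3>0>4; order=3,0,4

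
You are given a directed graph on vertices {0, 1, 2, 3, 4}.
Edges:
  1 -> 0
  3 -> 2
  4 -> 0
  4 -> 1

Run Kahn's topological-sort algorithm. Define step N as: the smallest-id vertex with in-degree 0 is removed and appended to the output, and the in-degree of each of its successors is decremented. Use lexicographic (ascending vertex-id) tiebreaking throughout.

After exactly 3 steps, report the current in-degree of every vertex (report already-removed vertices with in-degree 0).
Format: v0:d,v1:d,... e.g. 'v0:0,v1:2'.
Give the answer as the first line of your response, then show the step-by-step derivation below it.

v0:1,v1:0,v2:0,v3:0,v4:0

step 1: output 3; order=[3]; indeg=(2,1,0,0,0)
step 2: output 2; order=[3,2]; indeg=(2,1,0,0,0)
step 3: output 4; order=[3,2,4]; indeg=(1,0,0,0,0)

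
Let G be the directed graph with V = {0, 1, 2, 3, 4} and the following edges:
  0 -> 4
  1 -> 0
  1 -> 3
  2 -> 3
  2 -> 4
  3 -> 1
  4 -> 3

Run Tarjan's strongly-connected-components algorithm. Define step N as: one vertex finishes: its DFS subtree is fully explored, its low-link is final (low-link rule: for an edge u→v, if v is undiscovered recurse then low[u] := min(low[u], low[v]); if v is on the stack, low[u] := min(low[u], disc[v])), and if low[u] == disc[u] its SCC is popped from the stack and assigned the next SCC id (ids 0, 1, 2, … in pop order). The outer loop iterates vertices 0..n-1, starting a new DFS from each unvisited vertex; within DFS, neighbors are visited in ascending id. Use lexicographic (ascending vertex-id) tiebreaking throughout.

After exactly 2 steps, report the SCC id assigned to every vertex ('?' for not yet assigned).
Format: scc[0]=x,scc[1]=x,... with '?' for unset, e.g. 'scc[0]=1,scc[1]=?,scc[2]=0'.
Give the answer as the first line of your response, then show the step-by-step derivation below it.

scc[0]=?,scc[1]=?,scc[2]=?,scc[3]=?,scc[4]=?

step 1: low=(low[0]=0,low[1]=0,low[2]=?,low[3]=2,low[4]=1); scc=(scc[0]=?,scc[1]=?,scc[2]=?,scc[3]=?,scc[4]=?)
step 2: low=(low[0]=0,low[1]=0,low[2]=?,low[3]=0,low[4]=1); scc=(scc[0]=?,scc[1]=?,scc[2]=?,scc[3]=?,scc[4]=?)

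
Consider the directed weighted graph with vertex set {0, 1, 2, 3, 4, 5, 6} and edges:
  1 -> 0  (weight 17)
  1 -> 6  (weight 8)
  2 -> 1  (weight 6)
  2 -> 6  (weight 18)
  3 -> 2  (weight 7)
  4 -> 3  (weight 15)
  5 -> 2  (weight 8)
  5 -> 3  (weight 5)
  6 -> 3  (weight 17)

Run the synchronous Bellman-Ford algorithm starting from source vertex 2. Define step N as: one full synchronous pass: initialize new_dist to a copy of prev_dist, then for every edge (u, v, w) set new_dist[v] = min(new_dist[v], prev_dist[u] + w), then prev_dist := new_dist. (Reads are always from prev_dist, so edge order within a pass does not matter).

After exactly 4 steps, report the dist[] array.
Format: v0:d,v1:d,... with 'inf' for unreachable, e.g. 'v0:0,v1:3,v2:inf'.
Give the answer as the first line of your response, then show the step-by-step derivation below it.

v0:23,v1:6,v2:0,v3:31,v4:inf,v5:inf,v6:14

step 1: dist = v0:inf,v1:6,v2:0,v3:inf,v4:inf,v5:inf,v6:18
step 2: dist = v0:23,v1:6,v2:0,v3:35,v4:inf,v5:inf,v6:14
step 3: dist = v0:23,v1:6,v2:0,v3:31,v4:inf,v5:inf,v6:14
step 4: dist = v0:23,v1:6,v2:0,v3:31,v4:inf,v5:inf,v6:14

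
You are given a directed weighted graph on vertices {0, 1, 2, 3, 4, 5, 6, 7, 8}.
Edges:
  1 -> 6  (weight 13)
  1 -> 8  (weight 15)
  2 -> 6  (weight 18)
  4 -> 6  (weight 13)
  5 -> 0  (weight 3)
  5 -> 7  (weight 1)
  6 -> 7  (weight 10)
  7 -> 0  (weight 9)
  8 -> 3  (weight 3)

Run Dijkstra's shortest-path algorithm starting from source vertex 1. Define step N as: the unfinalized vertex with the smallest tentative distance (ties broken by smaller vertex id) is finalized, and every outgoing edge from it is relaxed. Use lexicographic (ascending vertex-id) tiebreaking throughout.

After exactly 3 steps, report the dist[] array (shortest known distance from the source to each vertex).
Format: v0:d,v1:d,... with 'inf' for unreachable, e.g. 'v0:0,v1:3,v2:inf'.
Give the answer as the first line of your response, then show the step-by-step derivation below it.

v0:inf,v1:0,v2:inf,v3:18,v4:inf,v5:inf,v6:13,v7:23,v8:15

step 1: dist = v0:inf,v1:0,v2:inf,v3:inf,v4:inf,v5:inf,v6:13,v7:inf,v8:15
step 2: dist = v0:inf,v1:0,v2:inf,v3:inf,v4:inf,v5:inf,v6:13,v7:23,v8:15
step 3: dist = v0:inf,v1:0,v2:inf,v3:18,v4:inf,v5:inf,v6:13,v7:23,v8:15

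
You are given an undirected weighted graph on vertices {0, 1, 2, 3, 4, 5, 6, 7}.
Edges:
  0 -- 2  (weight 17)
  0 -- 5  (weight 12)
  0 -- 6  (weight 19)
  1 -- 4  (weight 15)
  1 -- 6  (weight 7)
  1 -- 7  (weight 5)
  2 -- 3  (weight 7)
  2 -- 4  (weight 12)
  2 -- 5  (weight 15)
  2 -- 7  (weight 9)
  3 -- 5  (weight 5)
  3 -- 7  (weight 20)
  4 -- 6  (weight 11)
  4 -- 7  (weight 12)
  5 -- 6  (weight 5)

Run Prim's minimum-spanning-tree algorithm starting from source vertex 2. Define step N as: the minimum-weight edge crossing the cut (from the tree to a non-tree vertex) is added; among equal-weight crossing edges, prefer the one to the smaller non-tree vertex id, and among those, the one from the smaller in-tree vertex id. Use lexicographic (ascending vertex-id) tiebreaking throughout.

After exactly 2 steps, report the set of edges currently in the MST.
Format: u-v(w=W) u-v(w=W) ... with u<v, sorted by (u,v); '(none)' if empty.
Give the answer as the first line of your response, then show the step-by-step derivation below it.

2-3(w=7) 3-5(w=5)

step 1: add edge 2-3 (w=7); MST = {2-3(w=7)}
step 2: add edge 3-5 (w=5); MST = {2-3(w=7) 3-5(w=5)}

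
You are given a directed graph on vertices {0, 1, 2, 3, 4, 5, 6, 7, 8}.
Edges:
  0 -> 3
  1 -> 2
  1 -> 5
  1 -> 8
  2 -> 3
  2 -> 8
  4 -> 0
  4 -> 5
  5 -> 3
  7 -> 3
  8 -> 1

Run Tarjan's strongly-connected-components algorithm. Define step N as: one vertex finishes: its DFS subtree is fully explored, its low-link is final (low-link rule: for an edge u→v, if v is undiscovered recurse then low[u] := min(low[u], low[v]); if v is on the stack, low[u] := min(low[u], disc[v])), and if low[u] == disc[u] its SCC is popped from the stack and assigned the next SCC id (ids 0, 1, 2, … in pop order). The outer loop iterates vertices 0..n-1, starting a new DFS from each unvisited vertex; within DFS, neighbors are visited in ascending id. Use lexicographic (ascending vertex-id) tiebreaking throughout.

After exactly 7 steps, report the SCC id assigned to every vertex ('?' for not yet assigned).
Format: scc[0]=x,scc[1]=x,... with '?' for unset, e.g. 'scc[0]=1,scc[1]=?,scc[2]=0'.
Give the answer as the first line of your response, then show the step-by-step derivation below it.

scc[0]=1,scc[1]=3,scc[2]=3,scc[3]=0,scc[4]=4,scc[5]=2,scc[6]=?,scc[7]=?,scc[8]=3

step 1: low=(low[0]=0,low[1]=?,low[2]=?,low[3]=1,low[4]=?,low[5]=?,low[6]=?,low[7]=?,low[8]=?); scc=(scc[0]=?,scc[1]=?,scc[2]=?,scc[3]=0,scc[4]=?,scc[5]=?,scc[6]=?,scc[7]=?,scc[8]=?)
step 2: low=(low[0]=0,low[1]=?,low[2]=?,low[3]=1,low[4]=?,low[5]=?,low[6]=?,low[7]=?,low[8]=?); scc=(scc[0]=1,scc[1]=?,scc[2]=?,scc[3]=0,scc[4]=?,scc[5]=?,scc[6]=?,scc[7]=?,scc[8]=?)
step 3: low=(low[0]=0,low[1]=2,low[2]=3,low[3]=1,low[4]=?,low[5]=?,low[6]=?,low[7]=?,low[8]=2); scc=(scc[0]=1,scc[1]=?,scc[2]=?,scc[3]=0,scc[4]=?,scc[5]=?,scc[6]=?,scc[7]=?,scc[8]=?)
step 4: low=(low[0]=0,low[1]=2,low[2]=2,low[3]=1,low[4]=?,low[5]=?,low[6]=?,low[7]=?,low[8]=2); scc=(scc[0]=1,scc[1]=?,scc[2]=?,scc[3]=0,scc[4]=?,scc[5]=?,scc[6]=?,scc[7]=?,scc[8]=?)
step 5: low=(low[0]=0,low[1]=2,low[2]=2,low[3]=1,low[4]=?,low[5]=5,low[6]=?,low[7]=?,low[8]=2); scc=(scc[0]=1,scc[1]=?,scc[2]=?,scc[3]=0,scc[4]=?,scc[5]=2,scc[6]=?,scc[7]=?,scc[8]=?)
step 6: low=(low[0]=0,low[1]=2,low[2]=2,low[3]=1,low[4]=?,low[5]=5,low[6]=?,low[7]=?,low[8]=2); scc=(scc[0]=1,scc[1]=3,scc[2]=3,scc[3]=0,scc[4]=?,scc[5]=2,scc[6]=?,scc[7]=?,scc[8]=3)
step 7: low=(low[0]=0,low[1]=2,low[2]=2,low[3]=1,low[4]=6,low[5]=5,low[6]=?,low[7]=?,low[8]=2); scc=(scc[0]=1,scc[1]=3,scc[2]=3,scc[3]=0,scc[4]=4,scc[5]=2,scc[6]=?,scc[7]=?,scc[8]=3)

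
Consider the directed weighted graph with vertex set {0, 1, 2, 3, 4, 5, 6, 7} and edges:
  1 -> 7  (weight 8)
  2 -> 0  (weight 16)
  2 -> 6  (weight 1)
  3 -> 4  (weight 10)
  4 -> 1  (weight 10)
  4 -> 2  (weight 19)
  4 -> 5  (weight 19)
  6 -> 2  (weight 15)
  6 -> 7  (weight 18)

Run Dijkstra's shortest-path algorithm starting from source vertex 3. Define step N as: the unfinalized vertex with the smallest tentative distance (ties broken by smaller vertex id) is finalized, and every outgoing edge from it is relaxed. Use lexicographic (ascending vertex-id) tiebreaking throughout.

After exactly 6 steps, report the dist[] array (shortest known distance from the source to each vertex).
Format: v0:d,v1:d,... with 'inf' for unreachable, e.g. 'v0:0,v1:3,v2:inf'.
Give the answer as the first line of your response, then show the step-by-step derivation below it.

v0:45,v1:20,v2:29,v3:0,v4:10,v5:29,v6:30,v7:28

step 1: dist = v0:inf,v1:inf,v2:inf,v3:0,v4:10,v5:inf,v6:inf,v7:inf
step 2: dist = v0:inf,v1:20,v2:29,v3:0,v4:10,v5:29,v6:inf,v7:inf
step 3: dist = v0:inf,v1:20,v2:29,v3:0,v4:10,v5:29,v6:inf,v7:28
step 4: dist = v0:inf,v1:20,v2:29,v3:0,v4:10,v5:29,v6:inf,v7:28
step 5: dist = v0:45,v1:20,v2:29,v3:0,v4:10,v5:29,v6:30,v7:28
step 6: dist = v0:45,v1:20,v2:29,v3:0,v4:10,v5:29,v6:30,v7:28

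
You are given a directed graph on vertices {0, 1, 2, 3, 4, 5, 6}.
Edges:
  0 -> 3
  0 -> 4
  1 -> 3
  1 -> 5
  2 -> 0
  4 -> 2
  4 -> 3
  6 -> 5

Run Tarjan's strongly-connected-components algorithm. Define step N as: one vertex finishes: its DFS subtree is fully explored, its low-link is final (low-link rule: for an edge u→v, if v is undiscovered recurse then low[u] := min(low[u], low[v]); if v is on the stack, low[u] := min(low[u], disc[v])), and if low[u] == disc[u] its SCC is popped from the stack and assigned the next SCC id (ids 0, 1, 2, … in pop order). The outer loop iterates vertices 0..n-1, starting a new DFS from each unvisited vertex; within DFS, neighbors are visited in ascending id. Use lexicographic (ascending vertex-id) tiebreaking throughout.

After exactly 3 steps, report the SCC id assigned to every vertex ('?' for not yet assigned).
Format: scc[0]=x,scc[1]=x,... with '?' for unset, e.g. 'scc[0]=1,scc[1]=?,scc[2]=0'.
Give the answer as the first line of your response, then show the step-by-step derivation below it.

scc[0]=?,scc[1]=?,scc[2]=?,scc[3]=0,scc[4]=?,scc[5]=?,scc[6]=?

step 1: low=(low[0]=0,low[1]=?,low[2]=?,low[3]=1,low[4]=?,low[5]=?,low[6]=?); scc=(scc[0]=?,scc[1]=?,scc[2]=?,scc[3]=0,scc[4]=?,scc[5]=?,scc[6]=?)
step 2: low=(low[0]=0,low[1]=?,low[2]=0,low[3]=1,low[4]=2,low[5]=?,low[6]=?); scc=(scc[0]=?,scc[1]=?,scc[2]=?,scc[3]=0,scc[4]=?,scc[5]=?,scc[6]=?)
step 3: low=(low[0]=0,low[1]=?,low[2]=0,low[3]=1,low[4]=0,low[5]=?,low[6]=?); scc=(scc[0]=?,scc[1]=?,scc[2]=?,scc[3]=0,scc[4]=?,scc[5]=?,scc[6]=?)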